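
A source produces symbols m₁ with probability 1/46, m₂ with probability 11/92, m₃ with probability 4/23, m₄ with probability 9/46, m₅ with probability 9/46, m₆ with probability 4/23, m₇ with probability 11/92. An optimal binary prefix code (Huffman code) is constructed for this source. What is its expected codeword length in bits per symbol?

2.75 bits/symbol

Repeatedly combine the two least-probable nodes; the expected code length is the sum of the merged weights.
merge 1/46 + 11/92 → 13/92
merge 11/92 + 13/92 → 6/23
merge 4/23 + 4/23 → 8/23
merge 9/46 + 9/46 → 9/23
merge 6/23 + 8/23 → 14/23
merge 9/23 + 14/23 → 1
L = 13/92 + 6/23 + 8/23 + 9/23 + 14/23 + 1 = 11/4 = 2.75 bits/symbol.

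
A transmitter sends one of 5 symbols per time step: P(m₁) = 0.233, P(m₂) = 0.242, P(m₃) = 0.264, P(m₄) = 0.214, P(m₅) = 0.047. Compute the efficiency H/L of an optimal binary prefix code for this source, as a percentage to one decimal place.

Entropy H = −Σ p log₂ p ≈ 2.1756 bits.
Huffman merges: 47/1000+107/500→261/1000; 233/1000+121/500→19/40; 261/1000+33/125→21/40; 19/40+21/40→1. L = 2261/1000 ≈ 2.2610.
Efficiency = H/L = 2.1756/2.2610 = 96.2%.

96.2%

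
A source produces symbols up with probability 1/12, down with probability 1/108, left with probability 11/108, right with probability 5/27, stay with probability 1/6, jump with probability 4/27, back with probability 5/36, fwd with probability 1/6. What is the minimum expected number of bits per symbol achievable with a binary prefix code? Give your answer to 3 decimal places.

Repeatedly combine the two least-probable nodes; the expected code length is the sum of the merged weights.
merge 1/108 + 1/12 → 5/54
merge 5/54 + 11/108 → 7/36
merge 5/36 + 4/27 → 31/108
merge 1/6 + 1/6 → 1/3
merge 5/27 + 7/36 → 41/108
merge 31/108 + 1/3 → 67/108
merge 41/108 + 67/108 → 1
L = 5/54 + 7/36 + 31/108 + 1/3 + 41/108 + 67/108 + 1 = 157/54 ≈ 2.907 bits/symbol.

2.907 bits/symbol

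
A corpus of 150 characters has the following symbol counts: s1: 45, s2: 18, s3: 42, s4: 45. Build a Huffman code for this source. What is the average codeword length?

Probabilities are the counts divided by 150.
Repeatedly combine the two least-probable nodes; the expected code length is the sum of the merged weights.
merge 3/25 + 7/25 → 2/5
merge 3/10 + 3/10 → 3/5
merge 2/5 + 3/5 → 1
L = 2/5 + 3/5 + 1 = 2 bits/symbol.

2 bits/symbol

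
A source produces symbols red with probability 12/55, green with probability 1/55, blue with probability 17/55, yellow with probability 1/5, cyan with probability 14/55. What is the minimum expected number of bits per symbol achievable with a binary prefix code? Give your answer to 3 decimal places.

2.218 bits/symbol

Repeatedly combine the two least-probable nodes; the expected code length is the sum of the merged weights.
merge 1/55 + 1/5 → 12/55
merge 12/55 + 12/55 → 24/55
merge 14/55 + 17/55 → 31/55
merge 24/55 + 31/55 → 1
L = 12/55 + 24/55 + 31/55 + 1 = 122/55 ≈ 2.218 bits/symbol.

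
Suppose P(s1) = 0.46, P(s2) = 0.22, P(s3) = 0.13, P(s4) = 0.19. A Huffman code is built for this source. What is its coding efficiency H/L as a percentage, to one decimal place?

98.6%

Entropy H = −Σ p log₂ p ≈ 1.8338 bits.
Huffman merges: 13/100+19/100→8/25; 11/50+8/25→27/50; 23/50+27/50→1. L = 93/50 ≈ 1.8600.
Efficiency = H/L = 1.8338/1.8600 = 98.6%.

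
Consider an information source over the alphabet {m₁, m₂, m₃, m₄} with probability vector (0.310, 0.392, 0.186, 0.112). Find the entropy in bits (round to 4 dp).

1.8585 bits

H = −Σ pᵢ log₂ pᵢ.
−0.310·log₂(0.310) = 0.5238
−0.392·log₂(0.392) = 0.5296
−0.186·log₂(0.186) = 0.4514
−0.112·log₂(0.112) = 0.3537
Sum ≈ 1.8585 → 1.8585 bits.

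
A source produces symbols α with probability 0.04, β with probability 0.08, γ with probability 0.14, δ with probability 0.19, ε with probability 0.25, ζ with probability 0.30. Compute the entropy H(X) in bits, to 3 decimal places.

H = −Σ pᵢ log₂ pᵢ.
−0.04·log₂(0.04) = 0.1858
−0.08·log₂(0.08) = 0.2915
−0.14·log₂(0.14) = 0.3971
−0.19·log₂(0.19) = 0.4552
−0.25·log₂(0.25) = 0.5000
−0.30·log₂(0.30) = 0.5211
Sum ≈ 2.3507 → 2.351 bits.

2.351 bits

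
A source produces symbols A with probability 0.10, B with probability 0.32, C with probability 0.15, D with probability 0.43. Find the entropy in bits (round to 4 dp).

1.7923 bits

H = −Σ pᵢ log₂ pᵢ.
−0.10·log₂(0.10) = 0.3322
−0.32·log₂(0.32) = 0.5260
−0.15·log₂(0.15) = 0.4105
−0.43·log₂(0.43) = 0.5236
Sum ≈ 1.7923 → 1.7923 bits.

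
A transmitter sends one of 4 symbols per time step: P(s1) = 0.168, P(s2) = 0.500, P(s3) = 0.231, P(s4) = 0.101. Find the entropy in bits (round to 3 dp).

1.755 bits

H = −Σ pᵢ log₂ pᵢ.
−0.168·log₂(0.168) = 0.4323
−0.500·log₂(0.500) = 0.5000
−0.231·log₂(0.231) = 0.4883
−0.101·log₂(0.101) = 0.3341
Sum ≈ 1.7547 → 1.755 bits.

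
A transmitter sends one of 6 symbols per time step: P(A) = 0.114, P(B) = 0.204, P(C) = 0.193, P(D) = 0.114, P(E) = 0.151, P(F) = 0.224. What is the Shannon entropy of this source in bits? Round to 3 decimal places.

2.536 bits

H = −Σ pᵢ log₂ pᵢ.
−0.114·log₂(0.114) = 0.3571
−0.204·log₂(0.204) = 0.4678
−0.193·log₂(0.193) = 0.4581
−0.114·log₂(0.114) = 0.3571
−0.151·log₂(0.151) = 0.4118
−0.224·log₂(0.224) = 0.4835
Sum ≈ 2.5355 → 2.536 bits.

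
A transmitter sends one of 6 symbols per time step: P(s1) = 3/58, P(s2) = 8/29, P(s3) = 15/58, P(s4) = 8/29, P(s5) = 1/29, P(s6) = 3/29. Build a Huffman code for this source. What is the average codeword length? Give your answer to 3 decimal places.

2.276 bits/symbol

Repeatedly combine the two least-probable nodes; the expected code length is the sum of the merged weights.
merge 1/29 + 3/58 → 5/58
merge 5/58 + 3/29 → 11/58
merge 11/58 + 15/58 → 13/29
merge 8/29 + 8/29 → 16/29
merge 13/29 + 16/29 → 1
L = 5/58 + 11/58 + 13/29 + 16/29 + 1 = 66/29 ≈ 2.276 bits/symbol.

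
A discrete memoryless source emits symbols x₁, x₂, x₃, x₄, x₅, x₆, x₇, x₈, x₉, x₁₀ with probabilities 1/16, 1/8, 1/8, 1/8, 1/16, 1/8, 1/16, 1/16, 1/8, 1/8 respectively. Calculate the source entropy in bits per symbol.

3.25 bits

Each probability is a power of 1/2, so log₂(1/p) is an integer.
H = Σ p·log₂(1/p) = 1/16·4 + 1/8·3 + 1/8·3 + 1/8·3 + 1/16·4 + 1/8·3 + 1/16·4 + 1/16·4 + 1/8·3 + 1/8·3 = 3.25 bits.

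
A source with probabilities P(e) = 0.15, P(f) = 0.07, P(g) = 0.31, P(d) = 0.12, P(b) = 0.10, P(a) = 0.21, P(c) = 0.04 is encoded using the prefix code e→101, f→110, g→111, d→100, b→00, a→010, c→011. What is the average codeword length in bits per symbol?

L̄ = Σ pᵢ·ℓᵢ = 0.15·3 + 0.07·3 + 0.31·3 + 0.12·3 + 0.10·2 + 0.21·3 + 0.04·3 = 2.9 bits/symbol.

2.9 bits/symbol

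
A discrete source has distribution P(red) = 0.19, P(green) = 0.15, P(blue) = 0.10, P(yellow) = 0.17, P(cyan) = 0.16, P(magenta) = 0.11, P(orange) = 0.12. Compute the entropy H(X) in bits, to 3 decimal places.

2.773 bits

H = −Σ pᵢ log₂ pᵢ.
−0.19·log₂(0.19) = 0.4552
−0.15·log₂(0.15) = 0.4105
−0.10·log₂(0.10) = 0.3322
−0.17·log₂(0.17) = 0.4346
−0.16·log₂(0.16) = 0.4230
−0.11·log₂(0.11) = 0.3503
−0.12·log₂(0.12) = 0.3671
Sum ≈ 2.7729 → 2.773 bits.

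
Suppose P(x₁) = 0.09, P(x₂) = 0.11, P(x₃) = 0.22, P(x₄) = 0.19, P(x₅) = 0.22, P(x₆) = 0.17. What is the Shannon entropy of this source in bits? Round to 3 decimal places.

H = −Σ pᵢ log₂ pᵢ.
−0.09·log₂(0.09) = 0.3127
−0.11·log₂(0.11) = 0.3503
−0.22·log₂(0.22) = 0.4806
−0.19·log₂(0.19) = 0.4552
−0.22·log₂(0.22) = 0.4806
−0.17·log₂(0.17) = 0.4346
Sum ≈ 2.5139 → 2.514 bits.

2.514 bits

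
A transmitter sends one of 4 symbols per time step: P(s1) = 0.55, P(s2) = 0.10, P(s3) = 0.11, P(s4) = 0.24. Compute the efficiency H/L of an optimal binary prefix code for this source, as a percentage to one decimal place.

99.5%

Entropy H = −Σ p log₂ p ≈ 1.6510 bits.
Huffman merges: 1/10+11/100→21/100; 21/100+6/25→9/20; 9/20+11/20→1. L = 83/50 ≈ 1.6600.
Efficiency = H/L = 1.6510/1.6600 = 99.5%.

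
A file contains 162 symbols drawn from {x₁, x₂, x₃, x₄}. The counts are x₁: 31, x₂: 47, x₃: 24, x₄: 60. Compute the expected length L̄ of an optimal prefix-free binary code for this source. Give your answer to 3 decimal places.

1.969 bits/symbol

Probabilities are the counts divided by 162.
Repeatedly combine the two least-probable nodes; the expected code length is the sum of the merged weights.
merge 4/27 + 31/162 → 55/162
merge 47/162 + 55/162 → 17/27
merge 10/27 + 17/27 → 1
L = 55/162 + 17/27 + 1 = 319/162 ≈ 1.969 bits/symbol.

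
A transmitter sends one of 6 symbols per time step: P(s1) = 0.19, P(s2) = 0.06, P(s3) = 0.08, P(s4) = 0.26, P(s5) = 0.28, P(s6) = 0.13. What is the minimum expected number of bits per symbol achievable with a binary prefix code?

2.41 bits/symbol

Repeatedly combine the two least-probable nodes; the expected code length is the sum of the merged weights.
merge 3/50 + 2/25 → 7/50
merge 13/100 + 7/50 → 27/100
merge 19/100 + 13/50 → 9/20
merge 27/100 + 7/25 → 11/20
merge 9/20 + 11/20 → 1
L = 7/50 + 27/100 + 9/20 + 11/20 + 1 = 241/100 = 2.41 bits/symbol.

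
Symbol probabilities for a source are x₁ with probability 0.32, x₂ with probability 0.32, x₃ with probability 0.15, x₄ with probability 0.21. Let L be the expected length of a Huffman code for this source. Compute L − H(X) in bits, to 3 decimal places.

Entropy H = −Σ p log₂ p ≈ 1.9354 bits.
Huffman merges: 3/20+21/100→9/25; 8/25+8/25→16/25; 9/25+16/25→1. L = 2 ≈ 2.0000.
L − H = 2.0000 − 1.9354 = 0.065 bits.

0.065 bits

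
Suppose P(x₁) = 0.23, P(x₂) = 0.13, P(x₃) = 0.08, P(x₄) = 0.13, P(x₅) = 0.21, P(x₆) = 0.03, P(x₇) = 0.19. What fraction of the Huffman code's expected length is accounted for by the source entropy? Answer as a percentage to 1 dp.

Entropy H = −Σ p log₂ p ≈ 2.6243 bits.
Huffman merges: 3/100+2/25→11/100; 11/100+13/100→6/25; 13/100+19/100→8/25; 21/100+23/100→11/25; 6/25+8/25→14/25; 11/25+14/25→1. L = 267/100 ≈ 2.6700.
Efficiency = H/L = 2.6243/2.6700 = 98.3%.

98.3%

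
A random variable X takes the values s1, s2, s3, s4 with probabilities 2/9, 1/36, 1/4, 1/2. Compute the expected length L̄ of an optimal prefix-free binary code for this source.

1.75 bits/symbol

Repeatedly combine the two least-probable nodes; the expected code length is the sum of the merged weights.
merge 1/36 + 2/9 → 1/4
merge 1/4 + 1/4 → 1/2
merge 1/2 + 1/2 → 1
L = 1/4 + 1/2 + 1 = 7/4 = 1.75 bits/symbol.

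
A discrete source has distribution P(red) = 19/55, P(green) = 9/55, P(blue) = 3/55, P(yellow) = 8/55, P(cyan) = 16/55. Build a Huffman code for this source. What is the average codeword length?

Repeatedly combine the two least-probable nodes; the expected code length is the sum of the merged weights.
merge 3/55 + 8/55 → 1/5
merge 9/55 + 1/5 → 4/11
merge 16/55 + 19/55 → 7/11
merge 4/11 + 7/11 → 1
L = 1/5 + 4/11 + 7/11 + 1 = 11/5 = 2.2 bits/symbol.

2.2 bits/symbol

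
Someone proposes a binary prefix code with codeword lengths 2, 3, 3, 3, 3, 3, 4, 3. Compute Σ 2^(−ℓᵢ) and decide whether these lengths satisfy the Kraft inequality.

1.0625; no

With common denominator 2^4 = 16: Σ 2^(−ℓᵢ) = 4/16 + 2/16 + 2/16 + 2/16 + 2/16 + 2/16 + 1/16 + 2/16 = 17/16 = 1.0625.
Kraft's inequality requires Σ ≤ 1; here Σ = 1.0625 > 1, so no such prefix code exists.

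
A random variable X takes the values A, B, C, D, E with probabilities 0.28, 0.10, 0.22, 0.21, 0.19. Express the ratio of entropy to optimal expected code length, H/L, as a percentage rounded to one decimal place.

Entropy H = −Σ p log₂ p ≈ 2.2550 bits.
Huffman merges: 1/10+19/100→29/100; 21/100+11/50→43/100; 7/25+29/100→57/100; 43/100+57/100→1. L = 229/100 ≈ 2.2900.
Efficiency = H/L = 2.2550/2.2900 = 98.5%.

98.5%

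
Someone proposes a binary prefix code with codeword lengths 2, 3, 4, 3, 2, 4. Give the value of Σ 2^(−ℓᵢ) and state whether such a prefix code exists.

0.875; yes

With common denominator 2^4 = 16: Σ 2^(−ℓᵢ) = 4/16 + 2/16 + 1/16 + 2/16 + 4/16 + 1/16 = 14/16 = 0.875.
Kraft's inequality requires Σ ≤ 1; here Σ = 0.875 ≤ 1, so such a prefix code exists.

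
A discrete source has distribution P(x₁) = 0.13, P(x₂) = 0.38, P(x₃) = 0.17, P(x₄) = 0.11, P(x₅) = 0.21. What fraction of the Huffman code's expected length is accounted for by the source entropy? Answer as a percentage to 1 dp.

Entropy H = −Σ p log₂ p ≈ 2.1708 bits.
Huffman merges: 11/100+13/100→6/25; 17/100+21/100→19/50; 6/25+19/50→31/50; 19/50+31/50→1. L = 56/25 ≈ 2.2400.
Efficiency = H/L = 2.1708/2.2400 = 96.9%.

96.9%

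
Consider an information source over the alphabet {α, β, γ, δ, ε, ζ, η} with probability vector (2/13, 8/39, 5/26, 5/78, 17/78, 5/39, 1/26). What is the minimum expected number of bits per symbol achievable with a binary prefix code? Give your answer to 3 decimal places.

Repeatedly combine the two least-probable nodes; the expected code length is the sum of the merged weights.
merge 1/26 + 5/78 → 4/39
merge 4/39 + 5/39 → 3/13
merge 2/13 + 5/26 → 9/26
merge 8/39 + 17/78 → 11/26
merge 3/13 + 9/26 → 15/26
merge 11/26 + 15/26 → 1
L = 4/39 + 3/13 + 9/26 + 11/26 + 15/26 + 1 = 209/78 ≈ 2.679 bits/symbol.

2.679 bits/symbol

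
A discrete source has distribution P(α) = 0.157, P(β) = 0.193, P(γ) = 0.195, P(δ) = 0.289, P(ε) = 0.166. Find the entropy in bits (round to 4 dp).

H = −Σ pᵢ log₂ pᵢ.
−0.157·log₂(0.157) = 0.4194
−0.193·log₂(0.193) = 0.4581
−0.195·log₂(0.195) = 0.4599
−0.289·log₂(0.289) = 0.5176
−0.166·log₂(0.166) = 0.4301
Sum ≈ 2.2849 → 2.2849 bits.

2.2849 bits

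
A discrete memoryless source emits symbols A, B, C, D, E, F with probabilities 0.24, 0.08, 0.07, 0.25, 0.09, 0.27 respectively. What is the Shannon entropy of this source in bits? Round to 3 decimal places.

H = −Σ pᵢ log₂ pᵢ.
−0.24·log₂(0.24) = 0.4941
−0.08·log₂(0.08) = 0.2915
−0.07·log₂(0.07) = 0.2686
−0.25·log₂(0.25) = 0.5000
−0.09·log₂(0.09) = 0.3127
−0.27·log₂(0.27) = 0.5100
Sum ≈ 2.3769 → 2.377 bits.

2.377 bits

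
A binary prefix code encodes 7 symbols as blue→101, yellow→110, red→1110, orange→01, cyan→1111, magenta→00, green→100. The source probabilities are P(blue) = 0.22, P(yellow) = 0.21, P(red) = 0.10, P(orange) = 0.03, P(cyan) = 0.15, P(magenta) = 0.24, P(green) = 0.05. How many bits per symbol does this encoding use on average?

2.98 bits/symbol

L̄ = Σ pᵢ·ℓᵢ = 0.22·3 + 0.21·3 + 0.10·4 + 0.03·2 + 0.15·4 + 0.24·2 + 0.05·3 = 2.98 bits/symbol.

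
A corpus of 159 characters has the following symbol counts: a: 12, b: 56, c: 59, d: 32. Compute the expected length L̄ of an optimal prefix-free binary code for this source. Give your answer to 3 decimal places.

Probabilities are the counts divided by 159.
Repeatedly combine the two least-probable nodes; the expected code length is the sum of the merged weights.
merge 4/53 + 32/159 → 44/159
merge 44/159 + 56/159 → 100/159
merge 59/159 + 100/159 → 1
L = 44/159 + 100/159 + 1 = 101/53 ≈ 1.906 bits/symbol.

1.906 bits/symbol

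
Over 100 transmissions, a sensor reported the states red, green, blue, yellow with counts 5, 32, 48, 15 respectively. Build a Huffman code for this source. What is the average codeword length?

1.72 bits/symbol

Probabilities are the counts divided by 100.
Repeatedly combine the two least-probable nodes; the expected code length is the sum of the merged weights.
merge 1/20 + 3/20 → 1/5
merge 1/5 + 8/25 → 13/25
merge 12/25 + 13/25 → 1
L = 1/5 + 13/25 + 1 = 43/25 = 1.72 bits/symbol.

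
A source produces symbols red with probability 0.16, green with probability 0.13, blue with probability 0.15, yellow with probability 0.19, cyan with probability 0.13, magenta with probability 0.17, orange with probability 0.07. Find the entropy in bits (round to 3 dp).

H = −Σ pᵢ log₂ pᵢ.
−0.16·log₂(0.16) = 0.4230
−0.13·log₂(0.13) = 0.3826
−0.15·log₂(0.15) = 0.4105
−0.19·log₂(0.19) = 0.4552
−0.13·log₂(0.13) = 0.3826
−0.17·log₂(0.17) = 0.4346
−0.07·log₂(0.07) = 0.2686
Sum ≈ 2.7572 → 2.757 bits.

2.757 bits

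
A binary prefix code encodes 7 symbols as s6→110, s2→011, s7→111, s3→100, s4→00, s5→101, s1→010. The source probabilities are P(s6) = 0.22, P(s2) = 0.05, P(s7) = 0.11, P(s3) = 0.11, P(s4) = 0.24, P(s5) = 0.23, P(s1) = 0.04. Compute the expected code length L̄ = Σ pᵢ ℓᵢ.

2.76 bits/symbol

L̄ = Σ pᵢ·ℓᵢ = 0.22·3 + 0.05·3 + 0.11·3 + 0.11·3 + 0.24·2 + 0.23·3 + 0.04·3 = 2.76 bits/symbol.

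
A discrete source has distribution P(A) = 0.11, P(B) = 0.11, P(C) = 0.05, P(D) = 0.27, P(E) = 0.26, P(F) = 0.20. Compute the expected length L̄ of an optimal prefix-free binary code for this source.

Repeatedly combine the two least-probable nodes; the expected code length is the sum of the merged weights.
merge 1/20 + 11/100 → 4/25
merge 11/100 + 4/25 → 27/100
merge 1/5 + 13/50 → 23/50
merge 27/100 + 27/100 → 27/50
merge 23/50 + 27/50 → 1
L = 4/25 + 27/100 + 23/50 + 27/50 + 1 = 243/100 = 2.43 bits/symbol.

2.43 bits/symbol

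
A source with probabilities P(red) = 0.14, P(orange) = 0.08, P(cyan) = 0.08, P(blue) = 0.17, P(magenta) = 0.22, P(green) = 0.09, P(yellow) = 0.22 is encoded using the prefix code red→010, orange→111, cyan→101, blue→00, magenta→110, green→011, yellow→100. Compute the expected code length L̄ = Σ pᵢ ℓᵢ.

2.83 bits/symbol

L̄ = Σ pᵢ·ℓᵢ = 0.14·3 + 0.08·3 + 0.08·3 + 0.17·2 + 0.22·3 + 0.09·3 + 0.22·3 = 2.83 bits/symbol.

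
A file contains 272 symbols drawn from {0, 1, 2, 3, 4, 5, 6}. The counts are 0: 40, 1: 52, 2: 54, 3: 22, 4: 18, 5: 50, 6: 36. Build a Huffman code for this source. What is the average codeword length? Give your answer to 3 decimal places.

2.757 bits/symbol

Probabilities are the counts divided by 272.
Repeatedly combine the two least-probable nodes; the expected code length is the sum of the merged weights.
merge 9/136 + 11/136 → 5/34
merge 9/68 + 5/34 → 19/68
merge 5/34 + 25/136 → 45/136
merge 13/68 + 27/136 → 53/136
merge 19/68 + 45/136 → 83/136
merge 53/136 + 83/136 → 1
L = 5/34 + 19/68 + 45/136 + 53/136 + 83/136 + 1 = 375/136 ≈ 2.757 bits/symbol.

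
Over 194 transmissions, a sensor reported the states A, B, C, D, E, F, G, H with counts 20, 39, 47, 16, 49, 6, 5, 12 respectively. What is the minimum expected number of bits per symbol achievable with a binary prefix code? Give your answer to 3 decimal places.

2.665 bits/symbol

Probabilities are the counts divided by 194.
Repeatedly combine the two least-probable nodes; the expected code length is the sum of the merged weights.
merge 5/194 + 3/97 → 11/194
merge 11/194 + 6/97 → 23/194
merge 8/97 + 10/97 → 18/97
merge 23/194 + 18/97 → 59/194
merge 39/194 + 47/194 → 43/97
merge 49/194 + 59/194 → 54/97
merge 43/97 + 54/97 → 1
L = 11/194 + 23/194 + 18/97 + 59/194 + 43/97 + 54/97 + 1 = 517/194 ≈ 2.665 bits/symbol.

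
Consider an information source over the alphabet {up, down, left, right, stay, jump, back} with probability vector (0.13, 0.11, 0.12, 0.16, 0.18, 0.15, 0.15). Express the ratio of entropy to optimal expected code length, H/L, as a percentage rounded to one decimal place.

Entropy H = −Σ p log₂ p ≈ 2.7894 bits.
Huffman merges: 11/100+3/25→23/100; 13/100+3/20→7/25; 3/20+4/25→31/100; 9/50+23/100→41/100; 7/25+31/100→59/100; 41/100+59/100→1. L = 141/50 ≈ 2.8200.
Efficiency = H/L = 2.7894/2.8200 = 98.9%.

98.9%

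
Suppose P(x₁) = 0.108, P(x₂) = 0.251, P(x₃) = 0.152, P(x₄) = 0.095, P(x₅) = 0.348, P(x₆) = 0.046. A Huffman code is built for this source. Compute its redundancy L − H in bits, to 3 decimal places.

0.073 bits

Entropy H = −Σ p log₂ p ≈ 2.3173 bits.
Huffman merges: 23/500+19/200→141/1000; 27/250+141/1000→249/1000; 19/125+249/1000→401/1000; 251/1000+87/250→599/1000; 401/1000+599/1000→1. L = 239/100 ≈ 2.3900.
L − H = 2.3900 − 2.3173 = 0.073 bits.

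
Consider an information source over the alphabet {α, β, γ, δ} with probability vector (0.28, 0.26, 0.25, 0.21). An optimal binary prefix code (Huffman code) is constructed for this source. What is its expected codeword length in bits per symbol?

Repeatedly combine the two least-probable nodes; the expected code length is the sum of the merged weights.
merge 21/100 + 1/4 → 23/50
merge 13/50 + 7/25 → 27/50
merge 23/50 + 27/50 → 1
L = 23/50 + 27/50 + 1 = 2 bits/symbol.

2 bits/symbol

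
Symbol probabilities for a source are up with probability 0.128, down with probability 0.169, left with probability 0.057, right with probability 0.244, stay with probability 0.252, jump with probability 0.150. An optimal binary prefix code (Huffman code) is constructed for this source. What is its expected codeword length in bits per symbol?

Repeatedly combine the two least-probable nodes; the expected code length is the sum of the merged weights.
merge 57/1000 + 16/125 → 37/200
merge 3/20 + 169/1000 → 319/1000
merge 37/200 + 61/250 → 429/1000
merge 63/250 + 319/1000 → 571/1000
merge 429/1000 + 571/1000 → 1
L = 37/200 + 319/1000 + 429/1000 + 571/1000 + 1 = 313/125 = 2.504 bits/symbol.

2.504 bits/symbol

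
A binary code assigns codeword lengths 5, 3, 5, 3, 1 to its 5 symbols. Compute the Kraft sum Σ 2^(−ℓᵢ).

0.8125

With common denominator 2^5 = 32: Σ 2^(−ℓᵢ) = 1/32 + 4/32 + 1/32 + 4/32 + 16/32 = 26/32 = 0.8125.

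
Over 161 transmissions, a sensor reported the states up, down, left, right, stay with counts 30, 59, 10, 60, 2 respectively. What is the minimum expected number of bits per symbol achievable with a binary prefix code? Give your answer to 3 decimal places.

Probabilities are the counts divided by 161.
Repeatedly combine the two least-probable nodes; the expected code length is the sum of the merged weights.
merge 2/161 + 10/161 → 12/161
merge 12/161 + 30/161 → 6/23
merge 6/23 + 59/161 → 101/161
merge 60/161 + 101/161 → 1
L = 12/161 + 6/23 + 101/161 + 1 = 316/161 ≈ 1.963 bits/symbol.

1.963 bits/symbol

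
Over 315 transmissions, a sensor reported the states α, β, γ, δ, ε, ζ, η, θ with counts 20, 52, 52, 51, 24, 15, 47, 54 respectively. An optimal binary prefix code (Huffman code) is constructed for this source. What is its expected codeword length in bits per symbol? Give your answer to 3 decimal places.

2.940 bits/symbol

Probabilities are the counts divided by 315.
Repeatedly combine the two least-probable nodes; the expected code length is the sum of the merged weights.
merge 1/21 + 4/63 → 1/9
merge 8/105 + 1/9 → 59/315
merge 47/315 + 17/105 → 14/45
merge 52/315 + 52/315 → 104/315
merge 6/35 + 59/315 → 113/315
merge 14/45 + 104/315 → 202/315
merge 113/315 + 202/315 → 1
L = 1/9 + 59/315 + 14/45 + 104/315 + 113/315 + 202/315 + 1 = 926/315 ≈ 2.940 bits/symbol.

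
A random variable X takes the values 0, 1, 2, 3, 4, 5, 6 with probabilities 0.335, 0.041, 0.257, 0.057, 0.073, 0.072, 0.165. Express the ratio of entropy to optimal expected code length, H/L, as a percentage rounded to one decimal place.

97.9%

Entropy H = −Σ p log₂ p ≈ 2.4347 bits.
Huffman merges: 41/1000+57/1000→49/500; 9/125+73/1000→29/200; 49/500+29/200→243/1000; 33/200+243/1000→51/125; 257/1000+67/200→74/125; 51/125+74/125→1. L = 1243/500 ≈ 2.4860.
Efficiency = H/L = 2.4347/2.4860 = 97.9%.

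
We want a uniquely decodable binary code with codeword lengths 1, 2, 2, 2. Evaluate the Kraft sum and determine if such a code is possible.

1.25; no

With common denominator 2^2 = 4: Σ 2^(−ℓᵢ) = 2/4 + 1/4 + 1/4 + 1/4 = 5/4 = 1.25.
Kraft's inequality requires Σ ≤ 1; here Σ = 1.25 > 1, so no such prefix code exists.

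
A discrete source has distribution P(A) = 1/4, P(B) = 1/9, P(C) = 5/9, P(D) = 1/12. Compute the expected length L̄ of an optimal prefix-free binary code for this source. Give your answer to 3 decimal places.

Repeatedly combine the two least-probable nodes; the expected code length is the sum of the merged weights.
merge 1/12 + 1/9 → 7/36
merge 7/36 + 1/4 → 4/9
merge 4/9 + 5/9 → 1
L = 7/36 + 4/9 + 1 = 59/36 ≈ 1.639 bits/symbol.

1.639 bits/symbol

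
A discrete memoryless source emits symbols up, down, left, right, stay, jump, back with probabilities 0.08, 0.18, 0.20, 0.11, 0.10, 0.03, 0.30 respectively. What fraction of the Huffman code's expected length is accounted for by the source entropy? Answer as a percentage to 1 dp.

98.0%

Entropy H = −Σ p log₂ p ≈ 2.5565 bits.
Huffman merges: 3/100+2/25→11/100; 1/10+11/100→21/100; 11/100+9/50→29/100; 1/5+21/100→41/100; 29/100+3/10→59/100; 41/100+59/100→1. L = 261/100 ≈ 2.6100.
Efficiency = H/L = 2.5565/2.6100 = 98.0%.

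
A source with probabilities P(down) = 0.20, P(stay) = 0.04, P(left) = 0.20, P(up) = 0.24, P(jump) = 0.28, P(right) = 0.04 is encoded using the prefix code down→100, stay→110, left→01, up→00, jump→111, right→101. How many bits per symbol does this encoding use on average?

2.56 bits/symbol

L̄ = Σ pᵢ·ℓᵢ = 0.20·3 + 0.04·3 + 0.20·2 + 0.24·2 + 0.28·3 + 0.04·3 = 2.56 bits/symbol.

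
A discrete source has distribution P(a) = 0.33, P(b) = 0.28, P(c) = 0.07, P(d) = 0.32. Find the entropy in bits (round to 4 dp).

H = −Σ pᵢ log₂ pᵢ.
−0.33·log₂(0.33) = 0.5278
−0.28·log₂(0.28) = 0.5142
−0.07·log₂(0.07) = 0.2686
−0.32·log₂(0.32) = 0.5260
Sum ≈ 1.8366 → 1.8366 bits.

1.8366 bits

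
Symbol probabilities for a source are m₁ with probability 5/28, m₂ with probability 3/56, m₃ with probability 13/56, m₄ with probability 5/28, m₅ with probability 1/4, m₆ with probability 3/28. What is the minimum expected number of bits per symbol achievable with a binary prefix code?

Repeatedly combine the two least-probable nodes; the expected code length is the sum of the merged weights.
merge 3/56 + 3/28 → 9/56
merge 9/56 + 5/28 → 19/56
merge 5/28 + 13/56 → 23/56
merge 1/4 + 19/56 → 33/56
merge 23/56 + 33/56 → 1
L = 9/56 + 19/56 + 23/56 + 33/56 + 1 = 5/2 = 2.5 bits/symbol.

2.5 bits/symbol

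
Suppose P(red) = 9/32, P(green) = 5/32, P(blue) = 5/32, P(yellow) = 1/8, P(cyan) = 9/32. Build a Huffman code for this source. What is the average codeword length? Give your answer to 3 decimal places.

2.281 bits/symbol

Repeatedly combine the two least-probable nodes; the expected code length is the sum of the merged weights.
merge 1/8 + 5/32 → 9/32
merge 5/32 + 9/32 → 7/16
merge 9/32 + 9/32 → 9/16
merge 7/16 + 9/16 → 1
L = 9/32 + 7/16 + 9/16 + 1 = 73/32 ≈ 2.281 bits/symbol.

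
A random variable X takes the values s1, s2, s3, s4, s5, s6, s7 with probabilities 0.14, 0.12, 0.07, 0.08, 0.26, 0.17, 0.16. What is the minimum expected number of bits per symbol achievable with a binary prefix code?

2.72 bits/symbol

Repeatedly combine the two least-probable nodes; the expected code length is the sum of the merged weights.
merge 7/100 + 2/25 → 3/20
merge 3/25 + 7/50 → 13/50
merge 3/20 + 4/25 → 31/100
merge 17/100 + 13/50 → 43/100
merge 13/50 + 31/100 → 57/100
merge 43/100 + 57/100 → 1
L = 3/20 + 13/50 + 31/100 + 43/100 + 57/100 + 1 = 68/25 = 2.72 bits/symbol.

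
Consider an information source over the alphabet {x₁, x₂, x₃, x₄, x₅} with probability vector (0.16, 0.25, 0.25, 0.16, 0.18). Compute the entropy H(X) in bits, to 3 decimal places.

H = −Σ pᵢ log₂ pᵢ.
−0.16·log₂(0.16) = 0.4230
−0.25·log₂(0.25) = 0.5000
−0.25·log₂(0.25) = 0.5000
−0.16·log₂(0.16) = 0.4230
−0.18·log₂(0.18) = 0.4453
Sum ≈ 2.2913 → 2.291 bits.

2.291 bits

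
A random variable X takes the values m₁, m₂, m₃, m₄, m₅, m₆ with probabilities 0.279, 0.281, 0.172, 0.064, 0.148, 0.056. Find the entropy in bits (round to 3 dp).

2.360 bits

H = −Σ pᵢ log₂ pᵢ.
−0.279·log₂(0.279) = 0.5138
−0.281·log₂(0.281) = 0.5146
−0.172·log₂(0.172) = 0.4368
−0.064·log₂(0.064) = 0.2538
−0.148·log₂(0.148) = 0.4079
−0.056·log₂(0.056) = 0.2329
Sum ≈ 2.3599 → 2.360 bits.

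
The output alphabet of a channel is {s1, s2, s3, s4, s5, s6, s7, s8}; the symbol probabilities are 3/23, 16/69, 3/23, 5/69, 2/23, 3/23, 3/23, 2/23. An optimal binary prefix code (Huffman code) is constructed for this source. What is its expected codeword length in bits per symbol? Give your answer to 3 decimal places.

2.928 bits/symbol

Repeatedly combine the two least-probable nodes; the expected code length is the sum of the merged weights.
merge 5/69 + 2/23 → 11/69
merge 2/23 + 3/23 → 5/23
merge 3/23 + 3/23 → 6/23
merge 3/23 + 11/69 → 20/69
merge 5/23 + 16/69 → 31/69
merge 6/23 + 20/69 → 38/69
merge 31/69 + 38/69 → 1
L = 11/69 + 5/23 + 6/23 + 20/69 + 31/69 + 38/69 + 1 = 202/69 ≈ 2.928 bits/symbol.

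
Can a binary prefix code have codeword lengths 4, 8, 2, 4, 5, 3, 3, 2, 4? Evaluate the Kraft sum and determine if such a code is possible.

0.97265625; yes

With common denominator 2^8 = 256: Σ 2^(−ℓᵢ) = 16/256 + 1/256 + 64/256 + 16/256 + 8/256 + 32/256 + 32/256 + 64/256 + 16/256 = 249/256 = 0.97265625.
Kraft's inequality requires Σ ≤ 1; here Σ = 0.97265625 ≤ 1, so such a prefix code exists.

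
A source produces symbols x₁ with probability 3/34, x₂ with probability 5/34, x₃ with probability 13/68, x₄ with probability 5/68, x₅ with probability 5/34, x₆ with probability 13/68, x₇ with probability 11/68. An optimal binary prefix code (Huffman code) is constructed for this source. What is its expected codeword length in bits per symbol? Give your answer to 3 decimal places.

2.779 bits/symbol

Repeatedly combine the two least-probable nodes; the expected code length is the sum of the merged weights.
merge 5/68 + 3/34 → 11/68
merge 5/34 + 5/34 → 5/17
merge 11/68 + 11/68 → 11/34
merge 13/68 + 13/68 → 13/34
merge 5/17 + 11/34 → 21/34
merge 13/34 + 21/34 → 1
L = 11/68 + 5/17 + 11/34 + 13/34 + 21/34 + 1 = 189/68 ≈ 2.779 bits/symbol.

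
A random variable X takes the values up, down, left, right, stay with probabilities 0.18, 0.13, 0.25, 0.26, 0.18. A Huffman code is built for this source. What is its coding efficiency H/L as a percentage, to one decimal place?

98.6%

Entropy H = −Σ p log₂ p ≈ 2.2785 bits.
Huffman merges: 13/100+9/50→31/100; 9/50+1/4→43/100; 13/50+31/100→57/100; 43/100+57/100→1. L = 231/100 ≈ 2.3100.
Efficiency = H/L = 2.2785/2.3100 = 98.6%.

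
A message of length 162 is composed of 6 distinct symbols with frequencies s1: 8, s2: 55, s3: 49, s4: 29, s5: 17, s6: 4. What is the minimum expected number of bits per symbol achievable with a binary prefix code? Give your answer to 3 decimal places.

2.253 bits/symbol

Probabilities are the counts divided by 162.
Repeatedly combine the two least-probable nodes; the expected code length is the sum of the merged weights.
merge 2/81 + 4/81 → 2/27
merge 2/27 + 17/162 → 29/162
merge 29/162 + 29/162 → 29/81
merge 49/162 + 55/162 → 52/81
merge 29/81 + 52/81 → 1
L = 2/27 + 29/162 + 29/81 + 52/81 + 1 = 365/162 ≈ 2.253 bits/symbol.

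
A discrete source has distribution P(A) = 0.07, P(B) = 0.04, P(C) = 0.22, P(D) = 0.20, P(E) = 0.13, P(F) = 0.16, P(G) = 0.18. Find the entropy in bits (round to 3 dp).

H = −Σ pᵢ log₂ pᵢ.
−0.07·log₂(0.07) = 0.2686
−0.04·log₂(0.04) = 0.1858
−0.22·log₂(0.22) = 0.4806
−0.20·log₂(0.20) = 0.4644
−0.13·log₂(0.13) = 0.3826
−0.16·log₂(0.16) = 0.4230
−0.18·log₂(0.18) = 0.4453
Sum ≈ 2.6502 → 2.650 bits.

2.650 bits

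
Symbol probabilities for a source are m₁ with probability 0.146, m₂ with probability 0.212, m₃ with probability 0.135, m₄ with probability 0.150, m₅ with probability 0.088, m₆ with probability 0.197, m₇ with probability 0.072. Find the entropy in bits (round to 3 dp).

H = −Σ pᵢ log₂ pᵢ.
−0.146·log₂(0.146) = 0.4053
−0.212·log₂(0.212) = 0.4744
−0.135·log₂(0.135) = 0.3900
−0.150·log₂(0.150) = 0.4105
−0.088·log₂(0.088) = 0.3086
−0.197·log₂(0.197) = 0.4617
−0.072·log₂(0.072) = 0.2733
Sum ≈ 2.7238 → 2.724 bits.

2.724 bits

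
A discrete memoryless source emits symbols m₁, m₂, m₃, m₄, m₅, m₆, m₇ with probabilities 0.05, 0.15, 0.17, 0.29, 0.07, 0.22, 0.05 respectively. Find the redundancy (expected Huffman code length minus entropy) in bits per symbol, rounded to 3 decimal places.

0.046 bits

Entropy H = −Σ p log₂ p ≈ 2.5444 bits.
Huffman merges: 1/20+1/20→1/10; 7/100+1/10→17/100; 3/20+17/100→8/25; 17/100+11/50→39/100; 29/100+8/25→61/100; 39/100+61/100→1. L = 259/100 ≈ 2.5900.
L − H = 2.5900 − 2.5444 = 0.046 bits.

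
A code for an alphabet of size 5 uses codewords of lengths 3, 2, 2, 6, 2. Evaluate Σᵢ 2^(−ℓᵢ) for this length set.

With common denominator 2^6 = 64: Σ 2^(−ℓᵢ) = 8/64 + 16/64 + 16/64 + 1/64 + 16/64 = 57/64 = 0.890625.

0.890625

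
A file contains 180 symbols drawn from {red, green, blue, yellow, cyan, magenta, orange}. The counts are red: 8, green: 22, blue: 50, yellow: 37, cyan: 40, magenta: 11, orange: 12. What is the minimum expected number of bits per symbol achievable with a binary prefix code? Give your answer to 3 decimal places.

2.572 bits/symbol

Probabilities are the counts divided by 180.
Repeatedly combine the two least-probable nodes; the expected code length is the sum of the merged weights.
merge 2/45 + 11/180 → 19/180
merge 1/15 + 19/180 → 31/180
merge 11/90 + 31/180 → 53/180
merge 37/180 + 2/9 → 77/180
merge 5/18 + 53/180 → 103/180
merge 77/180 + 103/180 → 1
L = 19/180 + 31/180 + 53/180 + 77/180 + 103/180 + 1 = 463/180 ≈ 2.572 bits/symbol.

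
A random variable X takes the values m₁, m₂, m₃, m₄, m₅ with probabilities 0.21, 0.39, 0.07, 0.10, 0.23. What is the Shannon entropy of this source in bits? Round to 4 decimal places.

H = −Σ pᵢ log₂ pᵢ.
−0.21·log₂(0.21) = 0.4728
−0.39·log₂(0.39) = 0.5298
−0.07·log₂(0.07) = 0.2686
−0.10·log₂(0.10) = 0.3322
−0.23·log₂(0.23) = 0.4877
Sum ≈ 2.0910 → 2.0910 bits.

2.0910 bits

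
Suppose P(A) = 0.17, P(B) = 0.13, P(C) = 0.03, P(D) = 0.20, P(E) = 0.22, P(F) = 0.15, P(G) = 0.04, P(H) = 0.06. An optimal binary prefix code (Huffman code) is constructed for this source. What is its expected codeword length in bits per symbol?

2.78 bits/symbol

Repeatedly combine the two least-probable nodes; the expected code length is the sum of the merged weights.
merge 3/100 + 1/25 → 7/100
merge 3/50 + 7/100 → 13/100
merge 13/100 + 13/100 → 13/50
merge 3/20 + 17/100 → 8/25
merge 1/5 + 11/50 → 21/50
merge 13/50 + 8/25 → 29/50
merge 21/50 + 29/50 → 1
L = 7/100 + 13/100 + 13/50 + 8/25 + 21/50 + 29/50 + 1 = 139/50 = 2.78 bits/symbol.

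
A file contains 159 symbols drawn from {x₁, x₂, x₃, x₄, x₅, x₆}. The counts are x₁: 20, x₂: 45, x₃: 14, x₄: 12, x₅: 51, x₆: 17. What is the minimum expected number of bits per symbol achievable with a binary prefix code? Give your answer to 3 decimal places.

Probabilities are the counts divided by 159.
Repeatedly combine the two least-probable nodes; the expected code length is the sum of the merged weights.
merge 4/53 + 14/159 → 26/159
merge 17/159 + 20/159 → 37/159
merge 26/159 + 37/159 → 21/53
merge 15/53 + 17/53 → 32/53
merge 21/53 + 32/53 → 1
L = 26/159 + 37/159 + 21/53 + 32/53 + 1 = 127/53 ≈ 2.396 bits/symbol.

2.396 bits/symbol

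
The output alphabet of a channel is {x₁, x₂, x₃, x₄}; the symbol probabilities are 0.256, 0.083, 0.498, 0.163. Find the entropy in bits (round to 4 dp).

H = −Σ pᵢ log₂ pᵢ.
−0.256·log₂(0.256) = 0.5032
−0.083·log₂(0.083) = 0.2980
−0.498·log₂(0.498) = 0.5009
−0.163·log₂(0.163) = 0.4266
Sum ≈ 1.7287 → 1.7287 bits.

1.7287 bits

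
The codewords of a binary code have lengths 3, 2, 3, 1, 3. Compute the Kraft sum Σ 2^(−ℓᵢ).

With common denominator 2^3 = 8: Σ 2^(−ℓᵢ) = 1/8 + 2/8 + 1/8 + 4/8 + 1/8 = 9/8 = 1.125.

1.125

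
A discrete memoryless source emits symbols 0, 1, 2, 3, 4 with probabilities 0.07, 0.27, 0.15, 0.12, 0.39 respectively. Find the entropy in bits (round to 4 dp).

H = −Σ pᵢ log₂ pᵢ.
−0.07·log₂(0.07) = 0.2686
−0.27·log₂(0.27) = 0.5100
−0.15·log₂(0.15) = 0.4105
−0.12·log₂(0.12) = 0.3671
−0.39·log₂(0.39) = 0.5298
Sum ≈ 2.0860 → 2.0860 bits.

2.0860 bits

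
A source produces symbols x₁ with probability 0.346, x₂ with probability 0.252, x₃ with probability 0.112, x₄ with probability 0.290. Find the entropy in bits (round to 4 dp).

H = −Σ pᵢ log₂ pᵢ.
−0.346·log₂(0.346) = 0.5298
−0.252·log₂(0.252) = 0.5011
−0.112·log₂(0.112) = 0.3537
−0.290·log₂(0.290) = 0.5179
Sum ≈ 1.9025 → 1.9025 bits.

1.9025 bits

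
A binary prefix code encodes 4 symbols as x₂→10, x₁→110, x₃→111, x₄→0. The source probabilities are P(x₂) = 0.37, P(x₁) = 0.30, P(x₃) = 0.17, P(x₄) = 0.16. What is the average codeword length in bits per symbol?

2.31 bits/symbol

L̄ = Σ pᵢ·ℓᵢ = 0.37·2 + 0.30·3 + 0.17·3 + 0.16·1 = 2.31 bits/symbol.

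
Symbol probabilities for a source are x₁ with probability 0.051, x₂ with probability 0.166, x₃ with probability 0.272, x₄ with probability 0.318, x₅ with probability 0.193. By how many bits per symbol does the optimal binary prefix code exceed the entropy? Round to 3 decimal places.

0.073 bits

Entropy H = −Σ p log₂ p ≈ 2.1436 bits.
Huffman merges: 51/1000+83/500→217/1000; 193/1000+217/1000→41/100; 34/125+159/500→59/100; 41/100+59/100→1. L = 2217/1000 ≈ 2.2170.
L − H = 2.2170 − 2.1436 = 0.073 bits.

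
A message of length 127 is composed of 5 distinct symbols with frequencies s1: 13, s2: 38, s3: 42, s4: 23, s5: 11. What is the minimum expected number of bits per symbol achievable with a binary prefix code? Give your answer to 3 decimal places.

Probabilities are the counts divided by 127.
Repeatedly combine the two least-probable nodes; the expected code length is the sum of the merged weights.
merge 11/127 + 13/127 → 24/127
merge 23/127 + 24/127 → 47/127
merge 38/127 + 42/127 → 80/127
merge 47/127 + 80/127 → 1
L = 24/127 + 47/127 + 80/127 + 1 = 278/127 ≈ 2.189 bits/symbol.

2.189 bits/symbol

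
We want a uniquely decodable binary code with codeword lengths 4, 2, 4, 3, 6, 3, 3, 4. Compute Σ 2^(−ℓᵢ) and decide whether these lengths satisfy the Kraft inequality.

With common denominator 2^6 = 64: Σ 2^(−ℓᵢ) = 4/64 + 16/64 + 4/64 + 8/64 + 1/64 + 8/64 + 8/64 + 4/64 = 53/64 = 0.828125.
Kraft's inequality requires Σ ≤ 1; here Σ = 0.828125 ≤ 1, so such a prefix code exists.

0.828125; yes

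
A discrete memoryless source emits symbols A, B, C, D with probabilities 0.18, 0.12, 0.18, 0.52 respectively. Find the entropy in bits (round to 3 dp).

1.748 bits

H = −Σ pᵢ log₂ pᵢ.
−0.18·log₂(0.18) = 0.4453
−0.12·log₂(0.12) = 0.3671
−0.18·log₂(0.18) = 0.4453
−0.52·log₂(0.52) = 0.4906
Sum ≈ 1.7483 → 1.748 bits.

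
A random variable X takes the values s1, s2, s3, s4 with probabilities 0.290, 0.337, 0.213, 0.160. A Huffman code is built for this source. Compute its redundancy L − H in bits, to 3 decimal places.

Entropy H = −Σ p log₂ p ≈ 1.9450 bits.
Huffman merges: 4/25+213/1000→373/1000; 29/100+337/1000→627/1000; 373/1000+627/1000→1. L = 2 ≈ 2.0000.
L − H = 2.0000 − 1.9450 = 0.055 bits.

0.055 bits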